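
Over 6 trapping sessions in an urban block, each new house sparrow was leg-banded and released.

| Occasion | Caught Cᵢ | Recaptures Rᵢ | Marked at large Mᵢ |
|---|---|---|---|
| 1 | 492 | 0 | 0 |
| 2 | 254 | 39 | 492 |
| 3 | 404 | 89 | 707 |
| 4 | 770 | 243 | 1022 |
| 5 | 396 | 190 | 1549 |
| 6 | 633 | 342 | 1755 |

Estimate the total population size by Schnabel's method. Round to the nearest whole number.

Σ MᵢCᵢ = 0·492 + 492·254 + 707·404 + 1022·770 + 1549·396 + 1755·633 = 0 + 124968 + 285628 + 786940 + 613404 + 1110915 = 2921855
Σ Rᵢ = 0 + 39 + 89 + 243 + 190 + 342 = 903
N̂ = 2921855 / 903 ≈ 3235.7 → 3236

N ≈ 3236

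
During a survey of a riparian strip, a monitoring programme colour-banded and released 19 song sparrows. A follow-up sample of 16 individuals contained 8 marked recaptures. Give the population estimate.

N = (19 × 16) / 8 = 304 / 8 = 38

N = 38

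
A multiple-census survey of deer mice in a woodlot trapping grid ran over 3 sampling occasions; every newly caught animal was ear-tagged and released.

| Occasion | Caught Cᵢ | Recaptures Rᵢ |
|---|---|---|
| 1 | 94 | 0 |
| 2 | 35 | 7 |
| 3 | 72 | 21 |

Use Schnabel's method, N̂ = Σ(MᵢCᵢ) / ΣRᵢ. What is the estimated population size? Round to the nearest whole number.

N ≈ 431

Marked at large before each occasion: Mᵢ = Σⱼ<ᵢ (Cⱼ − Rⱼ) → M1=0, M2=94, M3=122
Σ MᵢCᵢ = 0·94 + 94·35 + 122·72 = 0 + 3290 + 8784 = 12074
Σ Rᵢ = 0 + 7 + 21 = 28
N̂ = 12074 / 28 ≈ 431.2 → 431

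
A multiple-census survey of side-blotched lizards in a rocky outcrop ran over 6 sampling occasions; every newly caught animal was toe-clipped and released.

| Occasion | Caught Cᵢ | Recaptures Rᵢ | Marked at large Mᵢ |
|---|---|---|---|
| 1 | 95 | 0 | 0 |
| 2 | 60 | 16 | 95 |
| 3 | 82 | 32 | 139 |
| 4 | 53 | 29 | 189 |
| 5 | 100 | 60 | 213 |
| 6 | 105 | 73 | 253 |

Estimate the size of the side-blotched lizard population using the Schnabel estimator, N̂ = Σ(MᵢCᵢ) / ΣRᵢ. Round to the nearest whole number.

Σ MᵢCᵢ = 0·95 + 95·60 + 139·82 + 189·53 + 213·100 + 253·105 = 0 + 5700 + 11398 + 10017 + 21300 + 26565 = 74980
Σ Rᵢ = 0 + 16 + 32 + 29 + 60 + 73 = 210
N̂ = 74980 / 210 ≈ 357.0 → 357

N ≈ 357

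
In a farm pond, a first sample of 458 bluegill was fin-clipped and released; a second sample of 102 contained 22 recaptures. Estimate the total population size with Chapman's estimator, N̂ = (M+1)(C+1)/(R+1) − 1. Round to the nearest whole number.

N̂ = (458+1)(102+1)/(22+1) − 1 = 459·103/23 − 1
= 47277/23 − 1 ≈ 2055.5 − 1 ≈ 2054.5 → 2055

N ≈ 2055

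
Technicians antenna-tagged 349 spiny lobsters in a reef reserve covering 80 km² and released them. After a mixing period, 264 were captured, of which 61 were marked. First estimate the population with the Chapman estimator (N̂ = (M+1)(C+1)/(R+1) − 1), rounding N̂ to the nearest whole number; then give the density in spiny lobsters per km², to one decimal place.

density ≈ 18.7 spiny lobsters per km²

N̂ = 350·265/62 − 1 = 92750/62 − 1 ≈ 1495.0 → 1495
Density = N̂ / area = 1495 / 80 ≈ 18.69 → 18.7 per km²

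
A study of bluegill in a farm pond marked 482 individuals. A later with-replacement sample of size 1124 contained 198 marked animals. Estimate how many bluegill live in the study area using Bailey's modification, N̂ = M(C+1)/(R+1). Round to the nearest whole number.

N̂ = 482·(1124+1)/(198+1) = 482·1125/199 = 542250/199 ≈ 2724.9 → 2725

N ≈ 2725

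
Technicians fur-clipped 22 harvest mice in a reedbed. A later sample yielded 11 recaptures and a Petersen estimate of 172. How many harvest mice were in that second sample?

C = 86

From N = M·C/R: C = N·R / M = 172·11 / 22 = 1892 / 22 = 86.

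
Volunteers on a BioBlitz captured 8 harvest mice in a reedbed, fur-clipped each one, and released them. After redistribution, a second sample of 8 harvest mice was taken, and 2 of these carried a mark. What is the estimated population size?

N = 32

If marked individuals mix randomly, R/C ≈ M/N, giving N ≈ M·C/R.
N = (8 × 8) / 2 = 64 / 2 = 32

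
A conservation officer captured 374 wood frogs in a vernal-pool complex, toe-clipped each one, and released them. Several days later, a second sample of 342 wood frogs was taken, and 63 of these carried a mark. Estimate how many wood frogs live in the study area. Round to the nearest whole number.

N ≈ 2030

N = (374 × 342) / 63 = 127908 / 63 ≈ 2030.3 → 2030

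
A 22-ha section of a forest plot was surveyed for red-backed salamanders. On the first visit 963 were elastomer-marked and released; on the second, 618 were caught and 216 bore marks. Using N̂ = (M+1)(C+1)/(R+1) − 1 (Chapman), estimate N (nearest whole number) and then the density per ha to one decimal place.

N̂ = 964·619/217 − 1 = 596716/217 − 1 ≈ 2748.8 → 2749
Density = N̂ / area = 2749 / 22 ≈ 124.95 → 125.0 per ha

density ≈ 125.0 red-backed salamanders per ha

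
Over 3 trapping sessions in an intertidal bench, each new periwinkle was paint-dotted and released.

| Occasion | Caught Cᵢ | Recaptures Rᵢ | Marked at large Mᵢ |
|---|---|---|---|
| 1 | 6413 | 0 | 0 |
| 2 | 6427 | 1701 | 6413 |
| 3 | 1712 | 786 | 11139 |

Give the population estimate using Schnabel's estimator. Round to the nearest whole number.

Σ MᵢCᵢ = 0·6413 + 6413·6427 + 11139·1712 = 0 + 41216351 + 19069968 = 60286319
Σ Rᵢ = 0 + 1701 + 786 = 2487
N̂ = 60286319 / 2487 ≈ 24240.6 → 24241

N ≈ 24,241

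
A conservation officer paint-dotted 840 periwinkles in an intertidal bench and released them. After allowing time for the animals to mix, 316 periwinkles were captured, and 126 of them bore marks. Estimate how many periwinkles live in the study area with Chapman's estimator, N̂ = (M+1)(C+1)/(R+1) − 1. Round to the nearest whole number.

N̂ = (840+1)(316+1)/(126+1) − 1 = 841·317/127 − 1
= 266597/127 − 1 ≈ 2099.2 − 1 ≈ 2098.2 → 2098

N ≈ 2098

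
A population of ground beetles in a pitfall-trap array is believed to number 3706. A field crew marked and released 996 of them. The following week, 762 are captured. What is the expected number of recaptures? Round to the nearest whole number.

expected recaptures ≈ 205

Expected recaptures E[R] = M·C / N.
E[R] = 996 × 762 / 3706 = 758952 / 3706 ≈ 204.8 → 205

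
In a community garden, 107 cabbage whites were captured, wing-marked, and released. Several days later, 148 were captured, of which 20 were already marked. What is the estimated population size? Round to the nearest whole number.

N ≈ 792

N = (107 × 148) / 20 = 15836 / 20 ≈ 791.8 → 792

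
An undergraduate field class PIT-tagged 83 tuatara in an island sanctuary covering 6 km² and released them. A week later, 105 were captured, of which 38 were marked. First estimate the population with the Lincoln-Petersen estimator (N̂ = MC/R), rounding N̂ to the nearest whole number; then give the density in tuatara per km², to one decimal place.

N̂ = 83·105/38 = 8715/38 ≈ 229.3 → 229
Density = N̂ / area = 229 / 6 ≈ 38.17 → 38.2 per km²

density ≈ 38.2 tuatara per km²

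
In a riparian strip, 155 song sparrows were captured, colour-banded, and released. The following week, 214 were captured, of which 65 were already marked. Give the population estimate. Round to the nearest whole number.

N = (155 × 214) / 65 = 33170 / 65 ≈ 510.3 → 510

N ≈ 510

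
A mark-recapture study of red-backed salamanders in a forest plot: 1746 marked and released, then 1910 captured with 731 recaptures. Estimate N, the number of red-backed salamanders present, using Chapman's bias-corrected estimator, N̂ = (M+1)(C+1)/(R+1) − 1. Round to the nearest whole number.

N ≈ 4560

N̂ = (1746+1)(1910+1)/(731+1) − 1 = 1747·1911/732 − 1
= 3338517/732 − 1 ≈ 4560.8 − 1 ≈ 4559.8 → 4560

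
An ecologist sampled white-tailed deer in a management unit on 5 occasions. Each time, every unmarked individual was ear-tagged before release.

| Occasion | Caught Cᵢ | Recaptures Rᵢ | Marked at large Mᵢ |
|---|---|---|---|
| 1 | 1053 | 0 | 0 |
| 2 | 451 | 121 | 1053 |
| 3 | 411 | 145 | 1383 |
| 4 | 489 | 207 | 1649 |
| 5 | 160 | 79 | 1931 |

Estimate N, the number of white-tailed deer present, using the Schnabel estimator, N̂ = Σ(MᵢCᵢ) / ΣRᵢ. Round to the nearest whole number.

Σ MᵢCᵢ = 0·1053 + 1053·451 + 1383·411 + 1649·489 + 1931·160 = 0 + 474903 + 568413 + 806361 + 308960 = 2158637
Σ Rᵢ = 0 + 121 + 145 + 207 + 79 = 552
N̂ = 2158637 / 552 ≈ 3910.6 → 3911

N ≈ 3911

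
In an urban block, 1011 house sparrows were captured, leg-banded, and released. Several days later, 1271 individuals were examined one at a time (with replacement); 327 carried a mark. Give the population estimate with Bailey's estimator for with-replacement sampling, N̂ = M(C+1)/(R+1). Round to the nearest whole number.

N̂ = 1011·(1271+1)/(327+1) = 1011·1272/328 = 1285992/328 ≈ 3920.7 → 3921

N ≈ 3921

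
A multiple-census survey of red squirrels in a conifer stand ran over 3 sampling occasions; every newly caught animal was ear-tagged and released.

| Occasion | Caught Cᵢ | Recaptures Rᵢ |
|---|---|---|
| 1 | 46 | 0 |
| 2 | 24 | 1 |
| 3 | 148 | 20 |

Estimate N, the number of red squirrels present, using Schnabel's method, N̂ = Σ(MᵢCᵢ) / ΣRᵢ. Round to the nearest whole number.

Marked at large before each occasion: Mᵢ = Σⱼ<ᵢ (Cⱼ − Rⱼ) → M1=0, M2=46, M3=69
Σ MᵢCᵢ = 0·46 + 46·24 + 69·148 = 0 + 1104 + 10212 = 11316
Σ Rᵢ = 0 + 1 + 20 = 21
N̂ = 11316 / 21 ≈ 538.9 → 539

N ≈ 539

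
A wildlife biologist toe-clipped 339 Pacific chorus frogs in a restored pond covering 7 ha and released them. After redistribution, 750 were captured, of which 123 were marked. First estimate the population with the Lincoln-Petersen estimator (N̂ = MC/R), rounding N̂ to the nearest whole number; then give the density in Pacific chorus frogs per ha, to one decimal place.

density ≈ 295.3 Pacific chorus frogs per ha

N̂ = 339·750/123 = 254250/123 ≈ 2067.1 → 2067
Density = N̂ / area = 2067 / 7 ≈ 295.29 → 295.3 per ha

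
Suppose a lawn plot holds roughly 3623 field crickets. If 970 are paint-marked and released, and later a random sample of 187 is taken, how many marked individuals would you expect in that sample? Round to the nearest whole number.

Expected recaptures E[R] = M·C / N.
E[R] = 970 × 187 / 3623 = 181390 / 3623 ≈ 50.1 → 50

expected recaptures ≈ 50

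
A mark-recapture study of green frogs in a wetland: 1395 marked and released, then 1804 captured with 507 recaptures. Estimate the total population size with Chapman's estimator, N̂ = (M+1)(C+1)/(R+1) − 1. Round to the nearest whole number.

N̂ = (1395+1)(1804+1)/(507+1) − 1 = 1396·1805/508 − 1
= 2519780/508 − 1 ≈ 4960.2 − 1 ≈ 4959.2 → 4959

N ≈ 4959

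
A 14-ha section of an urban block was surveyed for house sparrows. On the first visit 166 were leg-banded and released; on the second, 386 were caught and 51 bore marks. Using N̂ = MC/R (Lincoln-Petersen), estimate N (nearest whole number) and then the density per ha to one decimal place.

N̂ = 166·386/51 = 64076/51 ≈ 1256.4 → 1256
Density = N̂ / area = 1256 / 14 ≈ 89.71 → 89.7 per ha

density ≈ 89.7 house sparrows per ha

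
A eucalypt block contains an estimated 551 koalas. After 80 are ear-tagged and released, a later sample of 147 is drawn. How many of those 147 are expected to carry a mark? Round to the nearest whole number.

The marked fraction of the population is 80/551, so in a sample of 147 expect C·(M/N) marked.
E[R] = 80 × 147 / 551 = 11760 / 551 ≈ 21.3 → 21

expected recaptures ≈ 21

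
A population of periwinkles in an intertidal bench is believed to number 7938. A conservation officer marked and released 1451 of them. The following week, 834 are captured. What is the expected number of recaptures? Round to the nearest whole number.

expected recaptures ≈ 152

The marked fraction of the population is 1451/7938, so in a sample of 834 expect C·(M/N) marked.
E[R] = 1451 × 834 / 7938 = 1210134 / 7938 ≈ 152.4 → 152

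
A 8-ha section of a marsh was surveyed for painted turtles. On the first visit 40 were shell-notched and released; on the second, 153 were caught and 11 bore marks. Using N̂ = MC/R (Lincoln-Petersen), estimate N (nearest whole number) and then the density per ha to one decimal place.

density ≈ 69.5 painted turtles per ha

N̂ = 40·153/11 = 6120/11 ≈ 556.4 → 556
Density = N̂ / area = 556 / 8 ≈ 69.50 → 69.5 per ha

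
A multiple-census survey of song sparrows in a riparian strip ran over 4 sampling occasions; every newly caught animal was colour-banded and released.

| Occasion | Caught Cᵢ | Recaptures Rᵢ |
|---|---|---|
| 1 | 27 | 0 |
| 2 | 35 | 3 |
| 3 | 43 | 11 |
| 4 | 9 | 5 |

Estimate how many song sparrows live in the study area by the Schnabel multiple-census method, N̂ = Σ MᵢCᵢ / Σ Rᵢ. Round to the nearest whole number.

N ≈ 226

Marked at large before each occasion: Mᵢ = Σⱼ<ᵢ (Cⱼ − Rⱼ) → M1=0, M2=27, M3=59, M4=91
Σ MᵢCᵢ = 0·27 + 27·35 + 59·43 + 91·9 = 0 + 945 + 2537 + 819 = 4301
Σ Rᵢ = 0 + 3 + 11 + 5 = 19
N̂ = 4301 / 19 ≈ 226.4 → 226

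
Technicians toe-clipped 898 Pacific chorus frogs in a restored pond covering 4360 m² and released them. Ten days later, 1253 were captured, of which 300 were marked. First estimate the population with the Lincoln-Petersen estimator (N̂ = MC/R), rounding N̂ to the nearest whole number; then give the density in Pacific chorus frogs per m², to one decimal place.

density ≈ 0.9 Pacific chorus frogs per m²

N̂ = 898·1253/300 = 1125194/300 ≈ 3750.6 → 3751
Density = N̂ / area = 3751 / 4360 ≈ 0.86 → 0.9 per m²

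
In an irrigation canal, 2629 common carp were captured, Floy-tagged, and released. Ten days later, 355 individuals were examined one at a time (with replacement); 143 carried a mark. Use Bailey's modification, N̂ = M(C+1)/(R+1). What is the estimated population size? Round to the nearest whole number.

N ≈ 6499

N̂ = 2629·(355+1)/(143+1) = 2629·356/144 = 935924/144 ≈ 6499.47 → 6499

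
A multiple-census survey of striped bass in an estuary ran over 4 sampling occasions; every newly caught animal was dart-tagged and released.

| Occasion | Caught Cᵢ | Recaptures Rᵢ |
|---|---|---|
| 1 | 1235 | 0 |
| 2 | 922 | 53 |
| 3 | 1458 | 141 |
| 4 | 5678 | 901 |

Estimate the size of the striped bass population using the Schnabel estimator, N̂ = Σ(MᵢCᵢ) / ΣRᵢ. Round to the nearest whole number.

N ≈ 21,581

Marked at large before each occasion: Mᵢ = Σⱼ<ᵢ (Cⱼ − Rⱼ) → M1=0, M2=1235, M3=2104, M4=3421
Σ MᵢCᵢ = 0·1235 + 1235·922 + 2104·1458 + 3421·5678 = 0 + 1138670 + 3067632 + 19424438 = 23630740
Σ Rᵢ = 0 + 53 + 141 + 901 = 1095
N̂ = 23630740 / 1095 ≈ 21580.6 → 21581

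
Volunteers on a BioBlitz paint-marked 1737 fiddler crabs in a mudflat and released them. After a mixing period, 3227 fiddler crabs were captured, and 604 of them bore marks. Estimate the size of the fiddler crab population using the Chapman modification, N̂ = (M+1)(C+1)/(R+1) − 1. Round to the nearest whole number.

N ≈ 9272

N̂ = (1737+1)(3227+1)/(604+1) − 1 = 1738·3228/605 − 1
= 5610264/605 − 1 ≈ 9273.2 − 1 ≈ 9272.2 → 9272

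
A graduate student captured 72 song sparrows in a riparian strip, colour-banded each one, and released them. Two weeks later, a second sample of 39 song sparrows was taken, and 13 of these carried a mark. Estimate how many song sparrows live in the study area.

N = (72 × 39) / 13 = 2808 / 13 = 216

N = 216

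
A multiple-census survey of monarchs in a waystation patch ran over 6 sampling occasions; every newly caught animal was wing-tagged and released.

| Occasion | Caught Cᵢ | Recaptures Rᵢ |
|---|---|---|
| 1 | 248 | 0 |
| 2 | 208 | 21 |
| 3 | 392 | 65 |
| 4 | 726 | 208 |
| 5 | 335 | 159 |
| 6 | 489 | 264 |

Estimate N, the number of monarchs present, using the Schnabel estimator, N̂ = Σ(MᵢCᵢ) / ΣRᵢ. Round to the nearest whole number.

N ≈ 2672

Marked at large before each occasion: Mᵢ = Σⱼ<ᵢ (Cⱼ − Rⱼ) → M1=0, M2=248, M3=435, M4=762, M5=1280, M6=1456
Σ MᵢCᵢ = 0·248 + 248·208 + 435·392 + 762·726 + 1280·335 + 1456·489 = 0 + 51584 + 170520 + 553212 + 428800 + 711984 = 1916100
Σ Rᵢ = 0 + 21 + 65 + 208 + 159 + 264 = 717
N̂ = 1916100 / 717 ≈ 2672.4 → 2672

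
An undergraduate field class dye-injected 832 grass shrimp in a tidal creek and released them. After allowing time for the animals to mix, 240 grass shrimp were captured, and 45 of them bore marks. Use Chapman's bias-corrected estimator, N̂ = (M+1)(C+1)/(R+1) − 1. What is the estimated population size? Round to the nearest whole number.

N ≈ 4363

N̂ = (832+1)(240+1)/(45+1) − 1 = 833·241/46 − 1
= 200753/46 − 1 ≈ 4364.2 − 1 ≈ 4363.2 → 4363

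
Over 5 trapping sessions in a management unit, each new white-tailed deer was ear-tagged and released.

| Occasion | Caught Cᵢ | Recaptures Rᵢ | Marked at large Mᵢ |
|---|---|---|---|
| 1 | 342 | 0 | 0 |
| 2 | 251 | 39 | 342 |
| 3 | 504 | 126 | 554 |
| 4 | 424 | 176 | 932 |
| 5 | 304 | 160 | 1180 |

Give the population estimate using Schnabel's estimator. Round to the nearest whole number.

Σ MᵢCᵢ = 0·342 + 342·251 + 554·504 + 932·424 + 1180·304 = 0 + 85842 + 279216 + 395168 + 358720 = 1118946
Σ Rᵢ = 0 + 39 + 126 + 176 + 160 = 501
N̂ = 1118946 / 501 ≈ 2233.4 → 2233

N ≈ 2233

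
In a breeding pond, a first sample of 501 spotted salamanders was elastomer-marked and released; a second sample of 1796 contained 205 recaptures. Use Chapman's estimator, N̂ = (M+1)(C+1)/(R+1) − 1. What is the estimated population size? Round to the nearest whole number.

N ≈ 4378

N̂ = (501+1)(1796+1)/(205+1) − 1 = 502·1797/206 − 1
= 902094/206 − 1 ≈ 4379.1 − 1 ≈ 4378.1 → 4378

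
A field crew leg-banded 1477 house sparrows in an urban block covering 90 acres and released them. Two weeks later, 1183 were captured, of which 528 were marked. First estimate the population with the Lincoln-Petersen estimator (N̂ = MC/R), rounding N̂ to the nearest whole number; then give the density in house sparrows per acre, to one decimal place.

density ≈ 36.8 house sparrows per acre

N̂ = 1477·1183/528 = 1747291/528 ≈ 3309.3 → 3309
Density = N̂ / area = 3309 / 90 ≈ 36.77 → 36.8 per acre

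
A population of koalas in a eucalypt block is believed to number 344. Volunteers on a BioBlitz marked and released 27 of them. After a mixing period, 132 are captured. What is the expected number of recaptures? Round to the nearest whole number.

The marked fraction of the population is 27/344, so in a sample of 132 expect C·(M/N) marked.
E[R] = 27 × 132 / 344 = 3564 / 344 ≈ 10.4 → 10

expected recaptures ≈ 10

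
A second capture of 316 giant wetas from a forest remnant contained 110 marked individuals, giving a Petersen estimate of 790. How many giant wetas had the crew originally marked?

From N = M·C/R: M = N·R / C = 790·110 / 316 = 86900 / 316 = 275.

M = 275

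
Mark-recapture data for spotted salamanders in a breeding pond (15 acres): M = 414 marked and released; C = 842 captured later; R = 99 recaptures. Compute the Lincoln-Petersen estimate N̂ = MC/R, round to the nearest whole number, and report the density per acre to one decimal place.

N̂ = 414·842/99 = 348588/99 ≈ 3521.1 → 3521
Density = N̂ / area = 3521 / 15 ≈ 234.73 → 234.7 per acre

density ≈ 234.7 spotted salamanders per acre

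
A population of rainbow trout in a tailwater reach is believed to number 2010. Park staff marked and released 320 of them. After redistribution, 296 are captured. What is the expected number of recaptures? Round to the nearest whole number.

Expected recaptures E[R] = M·C / N.
E[R] = 320 × 296 / 2010 = 94720 / 2010 ≈ 47.1 → 47

expected recaptures ≈ 47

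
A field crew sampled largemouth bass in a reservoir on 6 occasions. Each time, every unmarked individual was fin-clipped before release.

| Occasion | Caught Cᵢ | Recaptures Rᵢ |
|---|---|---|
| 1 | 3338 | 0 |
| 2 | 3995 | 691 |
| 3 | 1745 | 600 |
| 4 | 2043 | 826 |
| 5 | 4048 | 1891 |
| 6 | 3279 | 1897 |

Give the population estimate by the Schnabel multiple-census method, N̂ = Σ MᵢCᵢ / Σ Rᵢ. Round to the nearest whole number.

Marked at large before each occasion: Mᵢ = Σⱼ<ᵢ (Cⱼ − Rⱼ) → M1=0, M2=3338, M3=6642, M4=7787, M5=9004, M6=11161
Σ MᵢCᵢ = 0·3338 + 3338·3995 + 6642·1745 + 7787·2043 + 9004·4048 + 11161·3279 = 0 + 13335310 + 11590290 + 15908841 + 36448192 + 36596919 = 113879552
Σ Rᵢ = 0 + 691 + 600 + 826 + 1891 + 1897 = 5905
N̂ = 113879552 / 5905 ≈ 19285.3 → 19285

N ≈ 19,285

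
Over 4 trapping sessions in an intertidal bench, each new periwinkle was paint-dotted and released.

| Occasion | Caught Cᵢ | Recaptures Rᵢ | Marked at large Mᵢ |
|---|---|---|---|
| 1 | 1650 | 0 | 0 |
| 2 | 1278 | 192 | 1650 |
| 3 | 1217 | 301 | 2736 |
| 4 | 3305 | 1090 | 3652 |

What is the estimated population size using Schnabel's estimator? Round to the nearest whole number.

Σ MᵢCᵢ = 0·1650 + 1650·1278 + 2736·1217 + 3652·3305 = 0 + 2108700 + 3329712 + 12069860 = 17508272
Σ Rᵢ = 0 + 192 + 301 + 1090 = 1583
N̂ = 17508272 / 1583 ≈ 11060.2 → 11060

N ≈ 11,060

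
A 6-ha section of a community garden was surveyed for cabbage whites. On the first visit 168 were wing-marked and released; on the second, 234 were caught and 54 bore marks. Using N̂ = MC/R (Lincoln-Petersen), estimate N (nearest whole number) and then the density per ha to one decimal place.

N̂ = 168·234/54 = 39312/54 = 728
Density = N̂ / area = 728 / 6 ≈ 121.33 → 121.3 per ha

density ≈ 121.3 cabbage whites per ha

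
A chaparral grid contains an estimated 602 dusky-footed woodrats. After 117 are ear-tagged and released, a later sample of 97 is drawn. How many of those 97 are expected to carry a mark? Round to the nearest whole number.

The marked fraction of the population is 117/602, so in a sample of 97 expect C·(M/N) marked.
E[R] = 117 × 97 / 602 = 11349 / 602 ≈ 18.9 → 19

expected recaptures ≈ 19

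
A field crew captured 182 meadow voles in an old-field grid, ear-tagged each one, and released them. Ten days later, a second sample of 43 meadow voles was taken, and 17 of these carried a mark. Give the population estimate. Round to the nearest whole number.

N ≈ 460

The marked fraction in the recapture sample should equal the marked fraction in the population: 17/43 = 182/N.
N = (182 × 43) / 17 = 7826 / 17 ≈ 460.4 → 460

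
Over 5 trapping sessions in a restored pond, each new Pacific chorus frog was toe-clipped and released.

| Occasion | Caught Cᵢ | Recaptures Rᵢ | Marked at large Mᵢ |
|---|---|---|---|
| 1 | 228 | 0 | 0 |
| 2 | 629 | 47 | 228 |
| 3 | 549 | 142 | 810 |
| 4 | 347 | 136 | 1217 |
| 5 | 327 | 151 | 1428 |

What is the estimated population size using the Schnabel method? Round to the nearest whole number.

Σ MᵢCᵢ = 0·228 + 228·629 + 810·549 + 1217·347 + 1428·327 = 0 + 143412 + 444690 + 422299 + 466956 = 1477357
Σ Rᵢ = 0 + 47 + 142 + 136 + 151 = 476
N̂ = 1477357 / 476 ≈ 3103.7 → 3104

N ≈ 3104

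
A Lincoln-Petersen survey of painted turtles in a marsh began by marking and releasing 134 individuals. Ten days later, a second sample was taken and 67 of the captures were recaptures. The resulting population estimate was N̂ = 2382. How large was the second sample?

C = 1191

From N = M·C/R: C = N·R / M = 2382·67 / 134 = 159594 / 134 = 1191.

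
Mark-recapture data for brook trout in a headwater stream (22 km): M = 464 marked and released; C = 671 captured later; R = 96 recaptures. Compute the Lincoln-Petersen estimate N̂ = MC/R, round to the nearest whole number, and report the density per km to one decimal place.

density ≈ 147.4 brook trout per km

N̂ = 464·671/96 = 311344/96 ≈ 3243.2 → 3243
Density = N̂ / area = 3243 / 22 ≈ 147.41 → 147.4 per km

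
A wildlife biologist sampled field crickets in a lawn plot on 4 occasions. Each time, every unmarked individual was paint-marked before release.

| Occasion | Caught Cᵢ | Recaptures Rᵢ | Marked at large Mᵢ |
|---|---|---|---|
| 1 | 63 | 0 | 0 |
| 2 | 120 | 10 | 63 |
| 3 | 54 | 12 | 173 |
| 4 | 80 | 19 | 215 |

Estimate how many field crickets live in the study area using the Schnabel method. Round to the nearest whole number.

N ≈ 832

Σ MᵢCᵢ = 0·63 + 63·120 + 173·54 + 215·80 = 0 + 7560 + 9342 + 17200 = 34102
Σ Rᵢ = 0 + 10 + 12 + 19 = 41
N̂ = 34102 / 41 ≈ 831.8 → 832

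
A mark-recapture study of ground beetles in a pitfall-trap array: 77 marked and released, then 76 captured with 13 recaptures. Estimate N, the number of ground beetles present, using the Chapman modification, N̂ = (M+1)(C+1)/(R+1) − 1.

N̂ = (77+1)(76+1)/(13+1) − 1 = 78·77/14 − 1
= 6006/14 − 1 = 429 − 1 = 428

N = 428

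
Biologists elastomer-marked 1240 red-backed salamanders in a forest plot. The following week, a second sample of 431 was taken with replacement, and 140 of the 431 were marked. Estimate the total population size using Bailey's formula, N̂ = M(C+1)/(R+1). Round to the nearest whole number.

N ≈ 3799

N̂ = 1240·(431+1)/(140+1) = 1240·432/141 = 535680/141 ≈ 3799.1 → 3799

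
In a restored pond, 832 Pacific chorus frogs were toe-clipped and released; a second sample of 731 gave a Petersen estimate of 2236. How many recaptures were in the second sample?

From N = M·C/R: R = M·C / N = 832·731 / 2236 = 608192 / 2236 = 272.

R = 272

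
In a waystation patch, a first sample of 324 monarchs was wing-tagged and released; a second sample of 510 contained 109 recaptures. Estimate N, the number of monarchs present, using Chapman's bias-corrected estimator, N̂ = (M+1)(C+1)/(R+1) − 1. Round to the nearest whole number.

N ≈ 1509

N̂ = (324+1)(510+1)/(109+1) − 1 = 325·511/110 − 1
= 166075/110 − 1 ≈ 1509.8 − 1 ≈ 1508.8 → 1509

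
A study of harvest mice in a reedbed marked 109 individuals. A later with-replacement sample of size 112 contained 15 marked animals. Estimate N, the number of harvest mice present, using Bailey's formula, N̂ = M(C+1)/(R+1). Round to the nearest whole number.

N̂ = 109·(112+1)/(15+1) = 109·113/16 = 12317/16 ≈ 769.8 → 770

N ≈ 770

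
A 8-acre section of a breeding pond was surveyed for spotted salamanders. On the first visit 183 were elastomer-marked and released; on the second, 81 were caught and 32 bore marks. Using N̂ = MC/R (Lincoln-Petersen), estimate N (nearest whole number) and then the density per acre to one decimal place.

N̂ = 183·81/32 = 14823/32 ≈ 463.2 → 463
Density = N̂ / area = 463 / 8 ≈ 57.88 → 57.9 per acre

density ≈ 57.9 spotted salamanders per acre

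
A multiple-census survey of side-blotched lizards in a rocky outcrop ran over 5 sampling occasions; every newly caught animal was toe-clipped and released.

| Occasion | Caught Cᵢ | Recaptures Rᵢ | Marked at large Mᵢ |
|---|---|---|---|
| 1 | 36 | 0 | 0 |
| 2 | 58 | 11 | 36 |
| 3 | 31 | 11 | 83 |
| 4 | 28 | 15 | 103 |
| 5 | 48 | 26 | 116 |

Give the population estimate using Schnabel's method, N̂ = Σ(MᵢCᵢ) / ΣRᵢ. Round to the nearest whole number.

Σ MᵢCᵢ = 0·36 + 36·58 + 83·31 + 103·28 + 116·48 = 0 + 2088 + 2573 + 2884 + 5568 = 13113
Σ Rᵢ = 0 + 11 + 11 + 15 + 26 = 63
N̂ = 13113 / 63 ≈ 208.1 → 208

N ≈ 208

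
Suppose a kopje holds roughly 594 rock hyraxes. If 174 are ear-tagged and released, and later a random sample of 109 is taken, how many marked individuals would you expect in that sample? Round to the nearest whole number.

expected recaptures ≈ 32

The marked fraction of the population is 174/594, so in a sample of 109 expect C·(M/N) marked.
E[R] = 174 × 109 / 594 = 18966 / 594 ≈ 31.9 → 32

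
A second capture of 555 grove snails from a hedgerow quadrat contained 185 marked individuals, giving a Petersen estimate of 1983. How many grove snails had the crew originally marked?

From N = M·C/R: M = N·R / C = 1983·185 / 555 = 366855 / 555 = 661.

M = 661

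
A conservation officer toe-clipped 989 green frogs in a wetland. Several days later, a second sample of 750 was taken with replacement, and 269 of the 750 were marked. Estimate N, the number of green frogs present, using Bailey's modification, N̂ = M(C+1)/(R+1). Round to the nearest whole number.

N̂ = 989·(750+1)/(269+1) = 989·751/270 = 742739/270 ≈ 2750.9 → 2751

N ≈ 2751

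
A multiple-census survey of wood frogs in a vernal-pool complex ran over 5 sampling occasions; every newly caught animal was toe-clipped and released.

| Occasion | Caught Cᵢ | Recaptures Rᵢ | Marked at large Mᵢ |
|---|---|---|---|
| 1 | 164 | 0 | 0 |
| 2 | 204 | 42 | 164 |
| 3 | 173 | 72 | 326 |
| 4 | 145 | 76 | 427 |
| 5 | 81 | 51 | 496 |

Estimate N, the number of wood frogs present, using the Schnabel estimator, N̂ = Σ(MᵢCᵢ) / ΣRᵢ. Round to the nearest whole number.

N ≈ 796

Σ MᵢCᵢ = 0·164 + 164·204 + 326·173 + 427·145 + 496·81 = 0 + 33456 + 56398 + 61915 + 40176 = 191945
Σ Rᵢ = 0 + 42 + 72 + 76 + 51 = 241
N̂ = 191945 / 241 ≈ 796.45 → 796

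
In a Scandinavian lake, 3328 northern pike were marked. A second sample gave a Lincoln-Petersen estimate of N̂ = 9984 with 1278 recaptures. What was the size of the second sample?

C = 3834

From N = M·C/R: C = N·R / M = 9984·1278 / 3328 = 12759552 / 3328 = 3834.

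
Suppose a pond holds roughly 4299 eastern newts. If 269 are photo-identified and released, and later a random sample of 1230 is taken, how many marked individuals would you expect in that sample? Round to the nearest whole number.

Expected recaptures E[R] = M·C / N.
E[R] = 269 × 1230 / 4299 = 330870 / 4299 ≈ 77.0 → 77

expected recaptures ≈ 77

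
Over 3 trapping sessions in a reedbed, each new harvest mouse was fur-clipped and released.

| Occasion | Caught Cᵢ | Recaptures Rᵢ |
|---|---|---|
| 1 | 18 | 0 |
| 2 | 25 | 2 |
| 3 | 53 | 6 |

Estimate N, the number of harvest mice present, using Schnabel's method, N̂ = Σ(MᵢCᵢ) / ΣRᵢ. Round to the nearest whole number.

Marked at large before each occasion: Mᵢ = Σⱼ<ᵢ (Cⱼ − Rⱼ) → M1=0, M2=18, M3=41
Σ MᵢCᵢ = 0·18 + 18·25 + 41·53 = 0 + 450 + 2173 = 2623
Σ Rᵢ = 0 + 2 + 6 = 8
N̂ = 2623 / 8 ≈ 327.9 → 328

N ≈ 328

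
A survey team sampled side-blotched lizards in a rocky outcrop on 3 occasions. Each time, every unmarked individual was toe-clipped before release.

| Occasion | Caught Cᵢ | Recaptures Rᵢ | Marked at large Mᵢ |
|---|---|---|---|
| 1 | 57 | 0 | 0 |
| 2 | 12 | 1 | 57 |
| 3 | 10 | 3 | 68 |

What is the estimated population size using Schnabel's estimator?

Σ MᵢCᵢ = 0·57 + 57·12 + 68·10 = 0 + 684 + 680 = 1364
Σ Rᵢ = 0 + 1 + 3 = 4
N̂ = 1364 / 4 = 341

N = 341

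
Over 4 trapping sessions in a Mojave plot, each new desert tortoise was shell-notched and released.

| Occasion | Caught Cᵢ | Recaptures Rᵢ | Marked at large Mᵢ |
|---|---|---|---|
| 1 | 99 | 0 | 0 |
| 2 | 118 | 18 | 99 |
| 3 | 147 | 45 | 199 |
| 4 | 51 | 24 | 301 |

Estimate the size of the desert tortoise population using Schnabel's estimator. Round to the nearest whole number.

N ≈ 647

Σ MᵢCᵢ = 0·99 + 99·118 + 199·147 + 301·51 = 0 + 11682 + 29253 + 15351 = 56286
Σ Rᵢ = 0 + 18 + 45 + 24 = 87
N̂ = 56286 / 87 ≈ 647.0 → 647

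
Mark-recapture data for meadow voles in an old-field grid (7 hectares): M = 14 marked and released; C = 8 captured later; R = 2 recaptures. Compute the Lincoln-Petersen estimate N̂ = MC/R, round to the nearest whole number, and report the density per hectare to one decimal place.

density ≈ 8.0 meadow voles per hectare

N̂ = 14·8/2 = 112/2 = 56
Density = N̂ / area = 56 / 7 = 8.0 per hectare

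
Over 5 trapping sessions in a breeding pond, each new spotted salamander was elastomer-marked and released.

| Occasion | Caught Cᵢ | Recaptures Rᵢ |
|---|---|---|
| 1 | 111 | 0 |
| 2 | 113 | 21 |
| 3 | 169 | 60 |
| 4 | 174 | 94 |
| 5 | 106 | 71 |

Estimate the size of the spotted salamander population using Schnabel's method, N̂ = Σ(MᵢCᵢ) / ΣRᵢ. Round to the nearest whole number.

Marked at large before each occasion: Mᵢ = Σⱼ<ᵢ (Cⱼ − Rⱼ) → M1=0, M2=111, M3=203, M4=312, M5=392
Σ MᵢCᵢ = 0·111 + 111·113 + 203·169 + 312·174 + 392·106 = 0 + 12543 + 34307 + 54288 + 41552 = 142690
Σ Rᵢ = 0 + 21 + 60 + 94 + 71 = 246
N̂ = 142690 / 246 ≈ 580.0 → 580

N ≈ 580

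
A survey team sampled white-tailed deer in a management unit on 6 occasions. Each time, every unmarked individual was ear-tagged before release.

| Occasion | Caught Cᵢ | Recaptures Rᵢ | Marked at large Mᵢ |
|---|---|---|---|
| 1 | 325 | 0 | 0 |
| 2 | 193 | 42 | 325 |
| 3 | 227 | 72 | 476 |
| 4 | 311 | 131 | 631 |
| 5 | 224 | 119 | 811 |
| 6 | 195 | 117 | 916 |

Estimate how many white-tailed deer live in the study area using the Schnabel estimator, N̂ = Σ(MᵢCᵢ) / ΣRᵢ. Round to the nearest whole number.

Σ MᵢCᵢ = 0·325 + 325·193 + 476·227 + 631·311 + 811·224 + 916·195 = 0 + 62725 + 108052 + 196241 + 181664 + 178620 = 727302
Σ Rᵢ = 0 + 42 + 72 + 131 + 119 + 117 = 481
N̂ = 727302 / 481 ≈ 1512.1 → 1512

N ≈ 1512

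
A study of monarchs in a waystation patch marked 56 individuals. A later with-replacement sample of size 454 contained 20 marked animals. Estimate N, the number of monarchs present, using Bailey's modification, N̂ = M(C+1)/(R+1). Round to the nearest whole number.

N̂ = 56·(454+1)/(20+1) = 56·455/21 = 25480/21 ≈ 1213.3 → 1213

N ≈ 1213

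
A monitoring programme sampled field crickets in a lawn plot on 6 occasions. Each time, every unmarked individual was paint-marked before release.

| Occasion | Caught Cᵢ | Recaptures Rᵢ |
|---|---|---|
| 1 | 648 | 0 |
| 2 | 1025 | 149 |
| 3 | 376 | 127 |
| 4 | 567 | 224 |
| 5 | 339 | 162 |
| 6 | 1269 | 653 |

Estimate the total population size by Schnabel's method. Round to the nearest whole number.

Marked at large before each occasion: Mᵢ = Σⱼ<ᵢ (Cⱼ − Rⱼ) → M1=0, M2=648, M3=1524, M4=1773, M5=2116, M6=2293
Σ MᵢCᵢ = 0·648 + 648·1025 + 1524·376 + 1773·567 + 2116·339 + 2293·1269 = 0 + 664200 + 573024 + 1005291 + 717324 + 2909817 = 5869656
Σ Rᵢ = 0 + 149 + 127 + 224 + 162 + 653 = 1315
N̂ = 5869656 / 1315 ≈ 4463.6 → 4464

N ≈ 4464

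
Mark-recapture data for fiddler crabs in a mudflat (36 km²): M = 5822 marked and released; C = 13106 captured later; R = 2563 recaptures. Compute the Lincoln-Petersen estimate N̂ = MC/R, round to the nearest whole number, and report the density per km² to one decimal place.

N̂ = 5822·13106/2563 = 76303132/2563 ≈ 29771.0 → 29771
Density = N̂ / area = 29771 / 36 ≈ 826.97 → 827.0 per km²

density ≈ 827.0 fiddler crabs per km²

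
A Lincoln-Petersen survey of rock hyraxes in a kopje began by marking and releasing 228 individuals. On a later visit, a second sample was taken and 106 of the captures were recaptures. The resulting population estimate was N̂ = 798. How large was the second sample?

C = 371

From N = M·C/R: C = N·R / M = 798·106 / 228 = 84588 / 228 = 371.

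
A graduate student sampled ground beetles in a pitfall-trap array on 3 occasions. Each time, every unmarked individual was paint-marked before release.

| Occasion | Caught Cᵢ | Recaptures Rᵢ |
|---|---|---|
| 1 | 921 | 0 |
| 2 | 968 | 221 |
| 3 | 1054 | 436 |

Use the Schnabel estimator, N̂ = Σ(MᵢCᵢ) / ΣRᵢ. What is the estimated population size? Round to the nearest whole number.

Marked at large before each occasion: Mᵢ = Σⱼ<ᵢ (Cⱼ − Rⱼ) → M1=0, M2=921, M3=1668
Σ MᵢCᵢ = 0·921 + 921·968 + 1668·1054 = 0 + 891528 + 1758072 = 2649600
Σ Rᵢ = 0 + 221 + 436 = 657
N̂ = 2649600 / 657 ≈ 4032.9 → 4033

N ≈ 4033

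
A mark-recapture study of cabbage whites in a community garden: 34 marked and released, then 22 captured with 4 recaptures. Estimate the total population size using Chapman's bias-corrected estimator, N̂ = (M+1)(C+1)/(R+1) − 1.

N̂ = (34+1)(22+1)/(4+1) − 1 = 35·23/5 − 1
= 805/5 − 1 = 161 − 1 = 160

N = 160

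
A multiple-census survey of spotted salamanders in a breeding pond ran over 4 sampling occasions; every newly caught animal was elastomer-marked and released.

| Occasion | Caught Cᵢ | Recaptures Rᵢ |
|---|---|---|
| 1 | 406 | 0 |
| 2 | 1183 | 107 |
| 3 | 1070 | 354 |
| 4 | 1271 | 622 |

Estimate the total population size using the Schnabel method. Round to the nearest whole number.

Marked at large before each occasion: Mᵢ = Σⱼ<ᵢ (Cⱼ − Rⱼ) → M1=0, M2=406, M3=1482, M4=2198
Σ MᵢCᵢ = 0·406 + 406·1183 + 1482·1070 + 2198·1271 = 0 + 480298 + 1585740 + 2793658 = 4859696
Σ Rᵢ = 0 + 107 + 354 + 622 = 1083
N̂ = 4859696 / 1083 ≈ 4487.3 → 4487

N ≈ 4487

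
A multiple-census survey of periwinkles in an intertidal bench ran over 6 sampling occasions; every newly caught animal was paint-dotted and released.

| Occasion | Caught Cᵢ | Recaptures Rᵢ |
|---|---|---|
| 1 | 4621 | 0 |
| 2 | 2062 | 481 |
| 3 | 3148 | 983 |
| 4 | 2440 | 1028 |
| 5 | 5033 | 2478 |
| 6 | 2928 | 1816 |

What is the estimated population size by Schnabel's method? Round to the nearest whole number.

N ≈ 19,864

Marked at large before each occasion: Mᵢ = Σⱼ<ᵢ (Cⱼ − Rⱼ) → M1=0, M2=4621, M3=6202, M4=8367, M5=9779, M6=12334
Σ MᵢCᵢ = 0·4621 + 4621·2062 + 6202·3148 + 8367·2440 + 9779·5033 + 12334·2928 = 0 + 9528502 + 19523896 + 20415480 + 49217707 + 36113952 = 134799537
Σ Rᵢ = 0 + 481 + 983 + 1028 + 2478 + 1816 = 6786
N̂ = 134799537 / 6786 ≈ 19864.4 → 19864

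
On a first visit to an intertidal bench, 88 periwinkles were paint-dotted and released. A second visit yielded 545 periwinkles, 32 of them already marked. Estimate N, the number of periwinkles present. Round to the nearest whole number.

The marked fraction in the recapture sample should equal the marked fraction in the population: 32/545 = 88/N.
N = (88 × 545) / 32 = 47960 / 32 ≈ 1498.8 → 1499

N ≈ 1499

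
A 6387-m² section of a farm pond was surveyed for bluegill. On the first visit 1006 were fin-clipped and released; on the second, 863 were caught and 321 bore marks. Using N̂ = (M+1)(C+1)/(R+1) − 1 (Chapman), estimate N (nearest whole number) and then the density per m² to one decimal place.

density ≈ 0.4 bluegill per m²

N̂ = 1007·864/322 − 1 = 870048/322 − 1 ≈ 2701.0 → 2701
Density = N̂ / area = 2701 / 6387 ≈ 0.42 → 0.4 per m²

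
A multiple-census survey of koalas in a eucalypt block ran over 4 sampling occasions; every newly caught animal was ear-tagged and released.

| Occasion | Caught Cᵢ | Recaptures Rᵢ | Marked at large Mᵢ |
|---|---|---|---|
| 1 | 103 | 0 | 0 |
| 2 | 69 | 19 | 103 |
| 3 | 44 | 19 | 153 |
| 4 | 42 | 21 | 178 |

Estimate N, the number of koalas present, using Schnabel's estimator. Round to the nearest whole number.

Σ MᵢCᵢ = 0·103 + 103·69 + 153·44 + 178·42 = 0 + 7107 + 6732 + 7476 = 21315
Σ Rᵢ = 0 + 19 + 19 + 21 = 59
N̂ = 21315 / 59 ≈ 361.3 → 361

N ≈ 361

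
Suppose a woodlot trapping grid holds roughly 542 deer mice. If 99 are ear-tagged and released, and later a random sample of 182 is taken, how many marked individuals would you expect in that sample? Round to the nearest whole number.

Expected recaptures E[R] = M·C / N.
E[R] = 99 × 182 / 542 = 18018 / 542 ≈ 33.2 → 33

expected recaptures ≈ 33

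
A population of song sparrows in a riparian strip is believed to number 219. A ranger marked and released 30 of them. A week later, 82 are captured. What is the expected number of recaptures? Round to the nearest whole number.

expected recaptures ≈ 11

The marked fraction of the population is 30/219, so in a sample of 82 expect C·(M/N) marked.
E[R] = 30 × 82 / 219 = 2460 / 219 ≈ 11.2 → 11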